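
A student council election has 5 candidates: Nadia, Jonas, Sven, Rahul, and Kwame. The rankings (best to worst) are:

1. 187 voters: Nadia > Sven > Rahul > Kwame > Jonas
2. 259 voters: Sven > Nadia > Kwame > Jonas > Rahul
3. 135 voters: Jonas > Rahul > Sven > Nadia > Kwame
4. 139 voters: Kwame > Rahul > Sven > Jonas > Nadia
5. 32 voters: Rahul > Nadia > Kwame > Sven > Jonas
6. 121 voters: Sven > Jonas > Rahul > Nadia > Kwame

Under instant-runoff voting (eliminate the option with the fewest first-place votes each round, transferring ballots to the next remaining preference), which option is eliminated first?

Round 1: Nadia 187, Jonas 135, Sven 380, Rahul 32, Kwame 139. Eliminate Rahul.

Rahul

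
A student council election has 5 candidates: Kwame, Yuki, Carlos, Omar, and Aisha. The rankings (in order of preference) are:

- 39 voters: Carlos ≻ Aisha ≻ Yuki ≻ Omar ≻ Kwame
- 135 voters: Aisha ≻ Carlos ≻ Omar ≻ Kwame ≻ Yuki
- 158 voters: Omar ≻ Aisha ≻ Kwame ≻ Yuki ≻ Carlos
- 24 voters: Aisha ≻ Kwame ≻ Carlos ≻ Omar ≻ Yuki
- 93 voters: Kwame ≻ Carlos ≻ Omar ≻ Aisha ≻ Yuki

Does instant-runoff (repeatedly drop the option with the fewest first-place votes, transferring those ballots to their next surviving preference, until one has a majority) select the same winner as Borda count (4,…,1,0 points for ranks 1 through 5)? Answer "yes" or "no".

no

Instant-runoff — R1 Kwame 93, Yuki 0, Carlos 39, Omar 158, Aisha 159 (Yuki out); R2 Kwame 93, Carlos 39, Omar 158, Aisha 159 (Carlos out); R3 Kwame 93, Omar 158, Aisha 198 (Kwame out); R4 Omar 251, Aisha 198 (Omar winner). Winner: Omar.
Borda — scores: Kwame 895, Yuki 236, Carlos 888, Omar 1151, Aisha 1320. Winner: Aisha.
The two methods disagree.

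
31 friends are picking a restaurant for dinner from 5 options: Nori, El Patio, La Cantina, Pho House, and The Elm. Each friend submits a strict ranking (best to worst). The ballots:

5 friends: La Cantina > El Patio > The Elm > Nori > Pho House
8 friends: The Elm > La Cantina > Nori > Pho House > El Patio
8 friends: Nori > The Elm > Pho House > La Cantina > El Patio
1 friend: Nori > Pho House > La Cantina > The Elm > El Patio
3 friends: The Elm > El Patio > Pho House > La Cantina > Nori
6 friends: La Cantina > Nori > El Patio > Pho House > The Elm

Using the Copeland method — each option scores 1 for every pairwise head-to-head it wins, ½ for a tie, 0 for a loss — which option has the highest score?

Nori: beats El Patio and Pho House; loses to La Cantina and The Elm → score 2.
El Patio: loses to Nori, La Cantina, Pho House, and The Elm → score 0.
La Cantina: beats Nori, El Patio, and Pho House; loses to The Elm → score 3.
Pho House: beats El Patio; loses to Nori, La Cantina, and The Elm → score 1.
The Elm: beats Nori, El Patio, La Cantina, and Pho House → score 4.
The Elm has the best pairwise record.

The Elm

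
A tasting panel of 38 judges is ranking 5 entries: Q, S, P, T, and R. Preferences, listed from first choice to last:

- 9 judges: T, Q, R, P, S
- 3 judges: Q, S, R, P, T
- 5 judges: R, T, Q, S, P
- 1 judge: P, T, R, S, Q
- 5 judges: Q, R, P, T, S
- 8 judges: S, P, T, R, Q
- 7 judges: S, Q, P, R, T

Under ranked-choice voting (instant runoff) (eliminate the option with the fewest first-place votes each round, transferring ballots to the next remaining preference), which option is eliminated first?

P

Round 1: Q 8, S 15, P 1, T 9, R 5. Eliminate P.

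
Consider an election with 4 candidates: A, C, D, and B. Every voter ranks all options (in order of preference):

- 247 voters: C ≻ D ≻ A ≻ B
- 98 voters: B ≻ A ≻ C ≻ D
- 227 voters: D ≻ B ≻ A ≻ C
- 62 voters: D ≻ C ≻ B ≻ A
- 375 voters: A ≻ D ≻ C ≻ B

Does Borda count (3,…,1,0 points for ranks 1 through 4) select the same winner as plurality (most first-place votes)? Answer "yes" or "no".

no

Borda — scores: A 1795, C 1338, D 2111, B 810. Winner: D.
Plurality — first-place votes: A 375, C 247, D 289, B 98. Winner: A.
The two methods disagree.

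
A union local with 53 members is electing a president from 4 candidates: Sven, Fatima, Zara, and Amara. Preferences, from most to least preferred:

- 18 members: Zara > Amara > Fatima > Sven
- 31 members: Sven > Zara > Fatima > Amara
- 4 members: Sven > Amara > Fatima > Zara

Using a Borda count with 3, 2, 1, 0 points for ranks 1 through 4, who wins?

Zara

Sven: 18·0 + 31·3 + 4·3 = 105
Fatima: 18·1 + 31·1 + 4·1 = 53
Zara: 18·3 + 31·2 + 4·0 = 116
Amara: 18·2 + 31·0 + 4·2 = 44
Zara has the highest Borda score (116).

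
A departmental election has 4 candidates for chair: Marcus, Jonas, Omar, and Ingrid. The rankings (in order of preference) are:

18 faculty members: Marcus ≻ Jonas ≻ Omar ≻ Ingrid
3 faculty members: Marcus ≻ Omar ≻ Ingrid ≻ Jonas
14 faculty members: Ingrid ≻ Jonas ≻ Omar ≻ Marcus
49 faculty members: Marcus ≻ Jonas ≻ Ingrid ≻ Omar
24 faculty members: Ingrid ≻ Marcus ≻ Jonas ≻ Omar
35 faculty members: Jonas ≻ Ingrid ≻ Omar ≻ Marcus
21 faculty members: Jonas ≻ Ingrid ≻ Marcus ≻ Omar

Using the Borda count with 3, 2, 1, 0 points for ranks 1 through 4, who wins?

Jonas

Marcus: 18·3 + 3·3 + 14·0 + 49·3 + 24·2 + 35·0 + 21·1 = 279
Jonas: 18·2 + 3·0 + 14·2 + 49·2 + 24·1 + 35·3 + 21·3 = 354
Omar: 18·1 + 3·2 + 14·1 + 49·0 + 24·0 + 35·1 + 21·0 = 73
Ingrid: 18·0 + 3·1 + 14·3 + 49·1 + 24·3 + 35·2 + 21·2 = 278
Jonas has the highest Borda score (354).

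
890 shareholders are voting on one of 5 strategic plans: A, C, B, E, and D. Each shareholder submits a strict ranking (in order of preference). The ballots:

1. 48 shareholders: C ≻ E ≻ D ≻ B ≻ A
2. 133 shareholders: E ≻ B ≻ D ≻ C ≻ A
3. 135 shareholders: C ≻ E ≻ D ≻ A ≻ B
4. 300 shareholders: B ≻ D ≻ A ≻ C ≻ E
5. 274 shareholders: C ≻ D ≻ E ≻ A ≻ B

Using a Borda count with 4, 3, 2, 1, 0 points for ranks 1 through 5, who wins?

D

A: 48·0 + 133·0 + 135·1 + 300·2 + 274·1 = 1009
C: 48·4 + 133·1 + 135·4 + 300·1 + 274·4 = 2261
B: 48·1 + 133·3 + 135·0 + 300·4 + 274·0 = 1647
E: 48·3 + 133·4 + 135·3 + 300·0 + 274·2 = 1629
D: 48·2 + 133·2 + 135·2 + 300·3 + 274·3 = 2354
D has the highest Borda score (2354).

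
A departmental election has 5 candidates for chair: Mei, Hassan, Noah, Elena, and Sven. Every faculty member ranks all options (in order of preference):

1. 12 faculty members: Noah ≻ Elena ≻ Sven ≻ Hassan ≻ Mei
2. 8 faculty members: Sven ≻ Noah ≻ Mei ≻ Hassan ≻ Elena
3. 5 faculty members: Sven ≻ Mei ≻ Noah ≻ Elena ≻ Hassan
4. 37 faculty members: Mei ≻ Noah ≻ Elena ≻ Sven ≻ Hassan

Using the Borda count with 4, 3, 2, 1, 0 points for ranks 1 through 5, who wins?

Noah

Mei: 12·0 + 8·2 + 5·3 + 37·4 = 179
Hassan: 12·1 + 8·1 + 5·0 + 37·0 = 20
Noah: 12·4 + 8·3 + 5·2 + 37·3 = 193
Elena: 12·3 + 8·0 + 5·1 + 37·2 = 115
Sven: 12·2 + 8·4 + 5·4 + 37·1 = 113
Noah has the highest Borda score (193).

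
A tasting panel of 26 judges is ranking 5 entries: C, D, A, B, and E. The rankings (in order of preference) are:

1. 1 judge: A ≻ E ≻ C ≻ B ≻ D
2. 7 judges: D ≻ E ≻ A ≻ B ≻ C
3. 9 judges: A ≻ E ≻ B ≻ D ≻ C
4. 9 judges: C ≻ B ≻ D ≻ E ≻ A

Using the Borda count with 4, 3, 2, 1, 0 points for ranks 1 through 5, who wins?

E

C: 1·2 + 7·0 + 9·0 + 9·4 = 38
D: 1·0 + 7·4 + 9·1 + 9·2 = 55
A: 1·4 + 7·2 + 9·4 + 9·0 = 54
B: 1·1 + 7·1 + 9·2 + 9·3 = 53
E: 1·3 + 7·3 + 9·3 + 9·1 = 60
E has the highest Borda score (60).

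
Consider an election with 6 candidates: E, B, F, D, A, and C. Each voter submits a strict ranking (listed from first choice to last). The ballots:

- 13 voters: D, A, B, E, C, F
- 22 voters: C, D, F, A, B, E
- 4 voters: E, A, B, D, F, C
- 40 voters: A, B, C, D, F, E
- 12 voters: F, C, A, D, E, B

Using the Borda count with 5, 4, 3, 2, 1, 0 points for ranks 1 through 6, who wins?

A

E: 13·2 + 22·0 + 4·5 + 40·0 + 12·1 = 58
B: 13·3 + 22·1 + 4·3 + 40·4 + 12·0 = 233
F: 13·0 + 22·3 + 4·1 + 40·1 + 12·5 = 170
D: 13·5 + 22·4 + 4·2 + 40·2 + 12·2 = 265
A: 13·4 + 22·2 + 4·4 + 40·5 + 12·3 = 348
C: 13·1 + 22·5 + 4·0 + 40·3 + 12·4 = 291
A has the highest Borda score (348).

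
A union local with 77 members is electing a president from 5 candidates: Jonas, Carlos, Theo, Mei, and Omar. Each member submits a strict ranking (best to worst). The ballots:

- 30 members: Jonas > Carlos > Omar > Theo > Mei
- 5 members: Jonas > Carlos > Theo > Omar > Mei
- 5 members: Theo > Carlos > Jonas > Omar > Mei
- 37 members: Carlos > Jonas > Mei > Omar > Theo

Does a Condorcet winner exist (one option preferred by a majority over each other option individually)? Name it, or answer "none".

Carlos

Carlos vs Jonas: 42–35 for Carlos.
Carlos vs Theo: 72–5 for Carlos.
Carlos vs Mei: 77–0 for Carlos.
Carlos vs Omar: 77–0 for Carlos.
Carlos beats every other option head-to-head.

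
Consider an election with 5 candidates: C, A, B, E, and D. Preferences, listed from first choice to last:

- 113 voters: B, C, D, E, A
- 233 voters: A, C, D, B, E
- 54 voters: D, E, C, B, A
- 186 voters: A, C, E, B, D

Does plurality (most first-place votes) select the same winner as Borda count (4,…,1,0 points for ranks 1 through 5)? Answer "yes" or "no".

Plurality — first-place votes: C 0, A 419, B 113, E 0, D 54. Winner: A.
Borda — scores: C 1704, A 1676, B 925, E 647, D 908. Winner: C.
The two methods disagree.

no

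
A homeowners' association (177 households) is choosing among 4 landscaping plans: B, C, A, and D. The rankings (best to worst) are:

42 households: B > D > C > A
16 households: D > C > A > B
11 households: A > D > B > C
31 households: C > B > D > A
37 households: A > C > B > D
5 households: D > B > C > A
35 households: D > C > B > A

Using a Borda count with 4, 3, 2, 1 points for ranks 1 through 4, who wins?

C

B: 42·4 + 16·1 + 11·2 + 31·3 + 37·2 + 5·3 + 35·2 = 458
C: 42·2 + 16·3 + 11·1 + 31·4 + 37·3 + 5·2 + 35·3 = 493
A: 42·1 + 16·2 + 11·4 + 31·1 + 37·4 + 5·1 + 35·1 = 337
D: 42·3 + 16·4 + 11·3 + 31·2 + 37·1 + 5·4 + 35·4 = 482
C has the highest Borda score (493).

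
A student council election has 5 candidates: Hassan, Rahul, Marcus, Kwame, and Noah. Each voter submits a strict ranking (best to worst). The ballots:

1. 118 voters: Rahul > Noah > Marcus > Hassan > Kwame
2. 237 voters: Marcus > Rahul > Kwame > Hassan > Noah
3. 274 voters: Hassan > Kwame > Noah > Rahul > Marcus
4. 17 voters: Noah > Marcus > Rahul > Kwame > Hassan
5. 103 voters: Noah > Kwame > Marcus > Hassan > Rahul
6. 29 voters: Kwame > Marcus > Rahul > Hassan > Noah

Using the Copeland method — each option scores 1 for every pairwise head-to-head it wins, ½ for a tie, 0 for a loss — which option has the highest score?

Kwame

Hassan: beats Kwame and Noah; loses to Rahul and Marcus → score 2.
Rahul: beats Hassan and Marcus; loses to Kwame and Noah → score 2.
Marcus: beats Hassan; loses to Rahul, Kwame, and Noah → score 1.
Kwame: beats Rahul, Marcus, and Noah; loses to Hassan → score 3.
Noah: beats Rahul and Marcus; loses to Hassan and Kwame → score 2.
Kwame has the best pairwise record.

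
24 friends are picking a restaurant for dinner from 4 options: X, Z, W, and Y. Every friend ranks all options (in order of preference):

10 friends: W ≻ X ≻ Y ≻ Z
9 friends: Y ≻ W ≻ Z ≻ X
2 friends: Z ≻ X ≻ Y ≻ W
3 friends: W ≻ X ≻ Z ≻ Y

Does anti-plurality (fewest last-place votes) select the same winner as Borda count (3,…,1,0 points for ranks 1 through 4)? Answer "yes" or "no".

yes

Anti-plurality — last-place votes: X 9, Z 10, W 2, Y 3. Winner: W.
Borda — scores: X 30, Z 18, W 57, Y 39. Winner: W.
The two methods agree.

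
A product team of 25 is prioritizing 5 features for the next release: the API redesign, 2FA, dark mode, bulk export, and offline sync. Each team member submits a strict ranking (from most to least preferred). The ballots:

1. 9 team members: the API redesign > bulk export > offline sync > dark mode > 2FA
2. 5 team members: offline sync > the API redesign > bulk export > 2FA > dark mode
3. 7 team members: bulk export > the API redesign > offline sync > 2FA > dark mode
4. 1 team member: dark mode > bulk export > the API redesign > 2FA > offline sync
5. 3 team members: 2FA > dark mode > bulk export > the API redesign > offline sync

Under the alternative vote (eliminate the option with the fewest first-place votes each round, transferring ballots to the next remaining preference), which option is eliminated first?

dark mode

Round 1: the API redesign 9, 2FA 3, dark mode 1, bulk export 7, offline sync 5. Eliminate dark mode.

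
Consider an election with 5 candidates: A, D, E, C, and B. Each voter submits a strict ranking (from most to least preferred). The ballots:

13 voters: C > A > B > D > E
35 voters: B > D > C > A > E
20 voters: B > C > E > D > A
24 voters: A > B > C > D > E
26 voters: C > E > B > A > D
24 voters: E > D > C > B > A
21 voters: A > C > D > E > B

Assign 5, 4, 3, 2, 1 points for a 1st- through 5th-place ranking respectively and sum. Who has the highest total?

C

A: 13·4 + 35·2 + 20·1 + 24·5 + 26·2 + 24·1 + 21·5 = 443
D: 13·2 + 35·4 + 20·2 + 24·2 + 26·1 + 24·4 + 21·3 = 439
E: 13·1 + 35·1 + 20·3 + 24·1 + 26·4 + 24·5 + 21·2 = 398
C: 13·5 + 35·3 + 20·4 + 24·3 + 26·5 + 24·3 + 21·4 = 608
B: 13·3 + 35·5 + 20·5 + 24·4 + 26·3 + 24·2 + 21·1 = 557
C has the highest Borda score (608).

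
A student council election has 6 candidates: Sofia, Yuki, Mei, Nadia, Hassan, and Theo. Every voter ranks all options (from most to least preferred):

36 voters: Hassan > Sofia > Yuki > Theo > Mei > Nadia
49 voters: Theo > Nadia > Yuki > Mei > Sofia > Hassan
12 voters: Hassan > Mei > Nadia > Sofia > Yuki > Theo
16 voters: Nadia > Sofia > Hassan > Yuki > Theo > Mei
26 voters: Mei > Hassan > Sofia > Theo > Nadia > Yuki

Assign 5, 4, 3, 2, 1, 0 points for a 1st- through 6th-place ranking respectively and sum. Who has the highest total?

Sofia: 36·4 + 49·1 + 12·2 + 16·4 + 26·3 = 359
Yuki: 36·3 + 49·3 + 12·1 + 16·2 + 26·0 = 299
Mei: 36·1 + 49·2 + 12·4 + 16·0 + 26·5 = 312
Nadia: 36·0 + 49·4 + 12·3 + 16·5 + 26·1 = 338
Hassan: 36·5 + 49·0 + 12·5 + 16·3 + 26·4 = 392
Theo: 36·2 + 49·5 + 12·0 + 16·1 + 26·2 = 385
Hassan has the highest Borda score (392).

Hassan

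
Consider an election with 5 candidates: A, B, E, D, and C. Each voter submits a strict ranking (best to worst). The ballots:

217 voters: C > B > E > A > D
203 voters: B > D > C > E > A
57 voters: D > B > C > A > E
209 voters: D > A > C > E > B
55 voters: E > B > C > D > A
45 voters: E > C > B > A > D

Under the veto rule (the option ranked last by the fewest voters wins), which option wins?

Last-place votes: A 258, B 209, E 57, D 262, C 0.
C is ranked last by the fewest voters, so C wins.

C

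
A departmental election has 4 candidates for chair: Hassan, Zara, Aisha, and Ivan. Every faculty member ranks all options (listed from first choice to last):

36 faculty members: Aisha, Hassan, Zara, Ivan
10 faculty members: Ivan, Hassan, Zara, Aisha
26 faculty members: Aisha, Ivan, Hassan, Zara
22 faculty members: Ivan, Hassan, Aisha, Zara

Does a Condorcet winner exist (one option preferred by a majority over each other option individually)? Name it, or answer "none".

Aisha

Aisha vs Hassan: 62–32 for Aisha.
Aisha vs Zara: 84–10 for Aisha.
Aisha vs Ivan: 62–32 for Aisha.
Aisha beats every other option head-to-head.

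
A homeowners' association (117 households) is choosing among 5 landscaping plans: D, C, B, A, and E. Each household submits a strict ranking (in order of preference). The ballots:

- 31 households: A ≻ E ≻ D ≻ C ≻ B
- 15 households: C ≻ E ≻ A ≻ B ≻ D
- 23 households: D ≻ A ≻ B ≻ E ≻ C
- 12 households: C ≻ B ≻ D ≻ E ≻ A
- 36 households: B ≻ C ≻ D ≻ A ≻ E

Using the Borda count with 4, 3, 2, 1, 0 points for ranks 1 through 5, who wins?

D: 31·2 + 15·0 + 23·4 + 12·2 + 36·2 = 250
C: 31·1 + 15·4 + 23·0 + 12·4 + 36·3 = 247
B: 31·0 + 15·1 + 23·2 + 12·3 + 36·4 = 241
A: 31·4 + 15·2 + 23·3 + 12·0 + 36·1 = 259
E: 31·3 + 15·3 + 23·1 + 12·1 + 36·0 = 173
A has the highest Borda score (259).

A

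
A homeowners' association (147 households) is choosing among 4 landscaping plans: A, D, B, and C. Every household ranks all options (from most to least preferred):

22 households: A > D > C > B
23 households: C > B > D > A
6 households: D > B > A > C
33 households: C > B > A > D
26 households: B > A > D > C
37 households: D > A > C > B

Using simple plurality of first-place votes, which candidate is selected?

First-place votes: A 22, D 43, B 26, C 56.
C has the most first-place votes.

C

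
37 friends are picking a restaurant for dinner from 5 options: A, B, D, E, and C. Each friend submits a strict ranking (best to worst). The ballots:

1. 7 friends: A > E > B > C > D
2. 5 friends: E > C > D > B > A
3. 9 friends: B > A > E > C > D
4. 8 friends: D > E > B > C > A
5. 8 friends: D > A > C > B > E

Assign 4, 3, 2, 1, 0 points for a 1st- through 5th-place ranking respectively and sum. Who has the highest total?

E

A: 7·4 + 5·0 + 9·3 + 8·0 + 8·3 = 79
B: 7·2 + 5·1 + 9·4 + 8·2 + 8·1 = 79
D: 7·0 + 5·2 + 9·0 + 8·4 + 8·4 = 74
E: 7·3 + 5·4 + 9·2 + 8·3 + 8·0 = 83
C: 7·1 + 5·3 + 9·1 + 8·1 + 8·2 = 55
E has the highest Borda score (83).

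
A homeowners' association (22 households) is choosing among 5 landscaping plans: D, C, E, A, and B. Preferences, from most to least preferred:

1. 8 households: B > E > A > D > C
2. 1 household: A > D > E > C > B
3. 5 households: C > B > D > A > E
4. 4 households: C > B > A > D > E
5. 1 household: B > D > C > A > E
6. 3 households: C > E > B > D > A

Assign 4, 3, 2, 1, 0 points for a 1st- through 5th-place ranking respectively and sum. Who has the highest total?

D: 8·1 + 1·3 + 5·2 + 4·1 + 1·3 + 3·1 = 31
C: 8·0 + 1·1 + 5·4 + 4·4 + 1·2 + 3·4 = 51
E: 8·3 + 1·2 + 5·0 + 4·0 + 1·0 + 3·3 = 35
A: 8·2 + 1·4 + 5·1 + 4·2 + 1·1 + 3·0 = 34
B: 8·4 + 1·0 + 5·3 + 4·3 + 1·4 + 3·2 = 69
B has the highest Borda score (69).

B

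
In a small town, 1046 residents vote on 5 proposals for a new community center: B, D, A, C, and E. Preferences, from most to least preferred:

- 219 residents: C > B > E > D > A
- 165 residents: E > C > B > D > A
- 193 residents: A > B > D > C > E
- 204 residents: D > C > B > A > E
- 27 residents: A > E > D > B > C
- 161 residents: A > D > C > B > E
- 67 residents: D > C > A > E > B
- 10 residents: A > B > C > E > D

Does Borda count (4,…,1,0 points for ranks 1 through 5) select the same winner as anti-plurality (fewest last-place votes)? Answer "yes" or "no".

no

Borda — scores: B 2192, D 2391, A 1902, C 2719, E 1256. Winner: C.
Anti-plurality — last-place votes: B 67, D 10, A 384, C 27, E 558. Winner: D.
The two methods disagree.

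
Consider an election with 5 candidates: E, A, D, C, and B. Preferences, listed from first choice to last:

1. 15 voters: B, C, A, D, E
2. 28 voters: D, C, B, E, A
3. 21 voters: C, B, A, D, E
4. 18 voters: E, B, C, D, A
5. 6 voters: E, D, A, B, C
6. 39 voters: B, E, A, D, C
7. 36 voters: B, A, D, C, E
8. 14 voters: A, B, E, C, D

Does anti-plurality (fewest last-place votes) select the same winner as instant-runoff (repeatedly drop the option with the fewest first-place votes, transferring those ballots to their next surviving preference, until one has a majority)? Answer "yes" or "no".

yes

Anti-plurality — last-place votes: E 72, A 46, D 14, C 45, B 0. Winner: B.
Instant-runoff — R1 E 24, A 14, D 28, C 21, B 90 (B winner). Winner: B.
The two methods agree.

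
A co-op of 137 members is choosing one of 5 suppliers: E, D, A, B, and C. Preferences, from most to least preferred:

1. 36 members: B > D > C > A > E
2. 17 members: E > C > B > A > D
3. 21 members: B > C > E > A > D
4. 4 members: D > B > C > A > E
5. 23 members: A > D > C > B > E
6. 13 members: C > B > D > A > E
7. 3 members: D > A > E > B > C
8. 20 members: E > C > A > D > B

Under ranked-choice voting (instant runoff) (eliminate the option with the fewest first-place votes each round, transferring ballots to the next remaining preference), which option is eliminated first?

D

Round 1: E 37, D 7, A 23, B 57, C 13. Eliminate D.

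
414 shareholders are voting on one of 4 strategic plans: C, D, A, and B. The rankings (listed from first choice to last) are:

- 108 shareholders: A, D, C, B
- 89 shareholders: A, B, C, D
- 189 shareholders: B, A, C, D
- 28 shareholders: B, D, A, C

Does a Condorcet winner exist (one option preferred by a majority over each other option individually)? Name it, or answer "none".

B vs C: 306–108 for B.
B vs D: 306–108 for B.
B vs A: 217–197 for B.
B beats every other option head-to-head.

B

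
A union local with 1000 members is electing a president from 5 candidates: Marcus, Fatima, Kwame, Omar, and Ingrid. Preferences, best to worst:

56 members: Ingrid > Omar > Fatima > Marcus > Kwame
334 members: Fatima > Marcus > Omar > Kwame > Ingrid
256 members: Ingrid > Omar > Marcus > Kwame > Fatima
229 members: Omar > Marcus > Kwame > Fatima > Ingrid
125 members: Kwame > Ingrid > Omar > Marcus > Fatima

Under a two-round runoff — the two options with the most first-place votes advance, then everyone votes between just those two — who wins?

Round 1 first-place votes: Marcus 0, Fatima 334, Kwame 125, Omar 229, Ingrid 312.
Fatima and Ingrid advance.
Runoff: Fatima is preferred to Ingrid by 563 voters; Ingrid by 437.
Fatima wins the runoff.

Fatima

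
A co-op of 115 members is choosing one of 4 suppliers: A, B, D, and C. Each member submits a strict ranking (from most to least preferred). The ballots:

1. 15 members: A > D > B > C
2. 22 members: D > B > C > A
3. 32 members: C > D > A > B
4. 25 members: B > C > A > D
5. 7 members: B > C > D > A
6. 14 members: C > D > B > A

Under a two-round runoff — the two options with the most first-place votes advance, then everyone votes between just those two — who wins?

B

Round 1 first-place votes: A 15, B 32, D 22, C 46.
C and B advance.
Runoff: C is preferred to B by 46 voters; B by 69.
B wins the runoff.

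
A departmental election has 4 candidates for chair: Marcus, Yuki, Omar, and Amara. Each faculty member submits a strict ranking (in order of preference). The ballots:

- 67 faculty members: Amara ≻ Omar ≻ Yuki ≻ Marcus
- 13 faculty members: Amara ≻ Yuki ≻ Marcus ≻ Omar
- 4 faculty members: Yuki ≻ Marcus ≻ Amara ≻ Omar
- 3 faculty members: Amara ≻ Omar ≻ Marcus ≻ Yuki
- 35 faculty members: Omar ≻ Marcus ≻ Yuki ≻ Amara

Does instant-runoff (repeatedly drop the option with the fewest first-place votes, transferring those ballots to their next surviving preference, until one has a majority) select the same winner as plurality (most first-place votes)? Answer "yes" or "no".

yes

Instant-runoff — R1 Marcus 0, Yuki 4, Omar 35, Amara 83 (Amara winner). Winner: Amara.
Plurality — first-place votes: Marcus 0, Yuki 4, Omar 35, Amara 83. Winner: Amara.
The two methods agree.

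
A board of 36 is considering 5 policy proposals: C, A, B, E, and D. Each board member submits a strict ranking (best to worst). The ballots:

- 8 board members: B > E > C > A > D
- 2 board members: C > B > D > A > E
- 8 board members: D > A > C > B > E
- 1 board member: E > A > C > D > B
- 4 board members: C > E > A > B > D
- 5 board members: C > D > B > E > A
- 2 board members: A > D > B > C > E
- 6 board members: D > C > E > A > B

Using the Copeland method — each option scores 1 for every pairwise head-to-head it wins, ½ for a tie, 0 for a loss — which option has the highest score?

C

C: beats A, B, E, and D → score 4.
A: beats B; loses to C, E, and D → score 1.
B: beats E; loses to C, A, and D → score 1.
E: beats A; loses to C, B, and D → score 1.
D: beats A, B, and E; loses to C → score 3.
C has the best pairwise record.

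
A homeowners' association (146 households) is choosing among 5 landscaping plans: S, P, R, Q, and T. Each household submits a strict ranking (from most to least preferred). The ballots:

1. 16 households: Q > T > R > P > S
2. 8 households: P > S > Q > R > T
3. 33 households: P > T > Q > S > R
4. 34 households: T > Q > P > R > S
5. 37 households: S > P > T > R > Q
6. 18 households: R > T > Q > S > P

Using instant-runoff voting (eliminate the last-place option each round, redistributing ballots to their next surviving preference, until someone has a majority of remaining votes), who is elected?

Round 1: S 37, P 41, R 18, Q 16, T 34. Eliminate Q.
Round 2: S 37, P 41, R 18, T 50. Eliminate R.
Round 3: S 37, P 41, T 68. Eliminate S.
Round 4: P 78, T 68. P has a majority.

P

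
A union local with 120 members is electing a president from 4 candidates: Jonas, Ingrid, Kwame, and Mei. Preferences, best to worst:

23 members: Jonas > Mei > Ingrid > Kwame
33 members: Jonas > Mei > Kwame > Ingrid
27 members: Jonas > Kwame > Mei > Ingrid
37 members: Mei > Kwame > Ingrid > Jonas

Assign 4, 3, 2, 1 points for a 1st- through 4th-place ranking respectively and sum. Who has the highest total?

Mei

Jonas: 23·4 + 33·4 + 27·4 + 37·1 = 369
Ingrid: 23·2 + 33·1 + 27·1 + 37·2 = 180
Kwame: 23·1 + 33·2 + 27·3 + 37·3 = 281
Mei: 23·3 + 33·3 + 27·2 + 37·4 = 370
Mei has the highest Borda score (370).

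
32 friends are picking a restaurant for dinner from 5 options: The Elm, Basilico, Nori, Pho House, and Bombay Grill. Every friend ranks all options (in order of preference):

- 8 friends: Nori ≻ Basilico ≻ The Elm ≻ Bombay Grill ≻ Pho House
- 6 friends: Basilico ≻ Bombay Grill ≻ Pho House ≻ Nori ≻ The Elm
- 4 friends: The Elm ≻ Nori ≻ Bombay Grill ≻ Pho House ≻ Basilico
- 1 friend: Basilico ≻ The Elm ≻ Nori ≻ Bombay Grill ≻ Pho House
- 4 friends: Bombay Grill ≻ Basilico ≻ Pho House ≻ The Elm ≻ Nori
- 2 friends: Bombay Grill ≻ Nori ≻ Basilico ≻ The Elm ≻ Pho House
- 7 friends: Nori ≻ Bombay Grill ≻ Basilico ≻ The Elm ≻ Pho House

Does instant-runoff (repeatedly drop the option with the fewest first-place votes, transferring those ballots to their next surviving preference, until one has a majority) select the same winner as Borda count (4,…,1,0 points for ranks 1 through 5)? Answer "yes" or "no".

Instant-runoff — R1 The Elm 4, Basilico 7, Nori 15, Pho House 0, Bombay Grill 6 (Pho House out); R2 The Elm 4, Basilico 7, Nori 15, Bombay Grill 6 (The Elm out); R3 Basilico 7, Nori 19, Bombay Grill 6 (Nori winner). Winner: Nori.
Borda — scores: The Elm 48, Basilico 82, Nori 86, Pho House 24, Bombay Grill 80. Winner: Nori.
The two methods agree.

yes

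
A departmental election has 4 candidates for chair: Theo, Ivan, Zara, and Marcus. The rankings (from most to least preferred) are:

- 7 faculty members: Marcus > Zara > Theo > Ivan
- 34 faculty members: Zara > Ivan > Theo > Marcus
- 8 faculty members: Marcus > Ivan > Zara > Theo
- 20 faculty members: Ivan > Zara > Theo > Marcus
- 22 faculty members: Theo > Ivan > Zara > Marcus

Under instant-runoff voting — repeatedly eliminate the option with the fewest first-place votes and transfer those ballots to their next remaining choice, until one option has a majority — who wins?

Round 1: Theo 22, Ivan 20, Zara 34, Marcus 15. Eliminate Marcus.
Round 2: Theo 22, Ivan 28, Zara 41. Eliminate Theo.
Round 3: Ivan 50, Zara 41. Ivan has a majority.

Ivan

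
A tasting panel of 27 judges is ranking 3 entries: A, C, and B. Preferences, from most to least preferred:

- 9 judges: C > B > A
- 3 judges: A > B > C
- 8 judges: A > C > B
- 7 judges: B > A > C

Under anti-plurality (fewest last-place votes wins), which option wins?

B

Last-place votes: A 9, C 10, B 8.
B is ranked last by the fewest voters, so B wins.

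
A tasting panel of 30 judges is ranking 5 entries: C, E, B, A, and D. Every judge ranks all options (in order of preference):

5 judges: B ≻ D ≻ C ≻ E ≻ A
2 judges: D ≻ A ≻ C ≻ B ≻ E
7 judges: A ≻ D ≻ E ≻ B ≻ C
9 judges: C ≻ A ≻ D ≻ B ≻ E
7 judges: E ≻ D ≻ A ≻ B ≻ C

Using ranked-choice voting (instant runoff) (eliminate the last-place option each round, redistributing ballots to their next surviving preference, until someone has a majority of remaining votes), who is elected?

Round 1: C 9, E 7, B 5, A 7, D 2. Eliminate D.
Round 2: C 9, E 7, B 5, A 9. Eliminate B.
Round 3: C 14, E 7, A 9. Eliminate E.
Round 4: C 14, A 16. A has a majority.

A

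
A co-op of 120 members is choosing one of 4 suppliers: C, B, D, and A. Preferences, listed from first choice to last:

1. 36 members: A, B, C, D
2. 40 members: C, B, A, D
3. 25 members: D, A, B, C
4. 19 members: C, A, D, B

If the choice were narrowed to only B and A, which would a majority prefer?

Voters preferring B to A: 40; preferring A to B: 80.
A wins the head-to-head.

A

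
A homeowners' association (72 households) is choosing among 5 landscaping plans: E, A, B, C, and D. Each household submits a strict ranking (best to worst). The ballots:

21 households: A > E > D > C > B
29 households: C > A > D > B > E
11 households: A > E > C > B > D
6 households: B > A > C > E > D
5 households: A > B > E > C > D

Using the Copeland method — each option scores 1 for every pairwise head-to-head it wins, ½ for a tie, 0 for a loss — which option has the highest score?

A

E: beats C and D; loses to A and B → score 2.
A: beats E, B, C, and D → score 4.
B: beats E; loses to A, C, and D → score 1.
C: beats B and D; loses to E and A → score 2.
D: beats B; loses to E, A, and C → score 1.
A has the best pairwise record.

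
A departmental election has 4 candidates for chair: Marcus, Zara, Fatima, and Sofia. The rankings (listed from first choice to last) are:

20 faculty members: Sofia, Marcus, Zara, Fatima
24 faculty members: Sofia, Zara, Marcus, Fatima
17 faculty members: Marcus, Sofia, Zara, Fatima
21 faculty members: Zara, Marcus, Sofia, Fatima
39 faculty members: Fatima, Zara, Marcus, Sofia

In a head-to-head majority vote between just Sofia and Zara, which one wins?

Voters preferring Sofia to Zara: 61; preferring Zara to Sofia: 60.
Sofia wins the head-to-head.

Sofia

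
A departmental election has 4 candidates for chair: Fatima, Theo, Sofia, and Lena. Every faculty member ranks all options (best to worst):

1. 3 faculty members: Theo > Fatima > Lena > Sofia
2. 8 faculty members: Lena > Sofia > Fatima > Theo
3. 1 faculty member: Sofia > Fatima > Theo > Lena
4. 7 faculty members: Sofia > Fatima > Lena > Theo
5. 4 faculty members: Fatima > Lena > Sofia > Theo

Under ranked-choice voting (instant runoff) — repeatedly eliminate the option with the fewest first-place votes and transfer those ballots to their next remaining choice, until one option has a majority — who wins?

Lena

Round 1: Fatima 4, Theo 3, Sofia 8, Lena 8. Eliminate Theo.
Round 2: Fatima 7, Sofia 8, Lena 8. Eliminate Fatima.
Round 3: Sofia 8, Lena 15. Lena has a majority.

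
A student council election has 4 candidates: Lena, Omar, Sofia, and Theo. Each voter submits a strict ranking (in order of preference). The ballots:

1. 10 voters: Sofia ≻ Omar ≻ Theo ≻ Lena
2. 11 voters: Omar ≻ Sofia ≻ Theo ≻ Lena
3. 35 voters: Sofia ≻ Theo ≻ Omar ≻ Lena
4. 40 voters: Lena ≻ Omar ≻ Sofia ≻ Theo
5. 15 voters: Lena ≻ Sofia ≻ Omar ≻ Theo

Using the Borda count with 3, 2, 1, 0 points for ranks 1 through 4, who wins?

Sofia

Lena: 10·0 + 11·0 + 35·0 + 40·3 + 15·3 = 165
Omar: 10·2 + 11·3 + 35·1 + 40·2 + 15·1 = 183
Sofia: 10·3 + 11·2 + 35·3 + 40·1 + 15·2 = 227
Theo: 10·1 + 11·1 + 35·2 + 40·0 + 15·0 = 91
Sofia has the highest Borda score (227).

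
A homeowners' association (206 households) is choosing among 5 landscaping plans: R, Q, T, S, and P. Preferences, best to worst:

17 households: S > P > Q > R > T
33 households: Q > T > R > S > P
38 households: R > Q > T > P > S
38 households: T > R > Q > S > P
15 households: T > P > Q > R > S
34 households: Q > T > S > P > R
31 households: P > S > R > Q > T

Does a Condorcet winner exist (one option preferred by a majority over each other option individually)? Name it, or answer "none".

Checking pairwise contests:
T beats R 120–86.
R beats Q 107–99.
Q beats T 153–53.
R beats S 124–82.
R beats P 109–97.
Every option loses at least one head-to-head, so there is no Condorcet winner.

none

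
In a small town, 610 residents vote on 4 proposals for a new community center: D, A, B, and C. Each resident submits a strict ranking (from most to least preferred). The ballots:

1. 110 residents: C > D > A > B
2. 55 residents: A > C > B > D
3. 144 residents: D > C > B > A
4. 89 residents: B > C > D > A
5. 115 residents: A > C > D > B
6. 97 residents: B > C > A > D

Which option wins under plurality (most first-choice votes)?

B

First-place votes: D 144, A 170, B 186, C 110.
B has the most first-place votes.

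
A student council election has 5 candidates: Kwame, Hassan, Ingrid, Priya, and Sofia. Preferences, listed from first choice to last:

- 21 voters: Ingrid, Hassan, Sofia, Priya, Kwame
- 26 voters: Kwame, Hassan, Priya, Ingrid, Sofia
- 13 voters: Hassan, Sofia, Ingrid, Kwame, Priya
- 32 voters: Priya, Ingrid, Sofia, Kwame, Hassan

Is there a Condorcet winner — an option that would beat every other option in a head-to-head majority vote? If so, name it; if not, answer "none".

none

Checking pairwise contests:
Ingrid beats Kwame 66–26.
Kwame beats Hassan 58–34.
Priya beats Ingrid 58–34.
Hassan beats Priya 60–32.
Hassan beats Sofia 60–32.
Every option loses at least one head-to-head, so there is no Condorcet winner.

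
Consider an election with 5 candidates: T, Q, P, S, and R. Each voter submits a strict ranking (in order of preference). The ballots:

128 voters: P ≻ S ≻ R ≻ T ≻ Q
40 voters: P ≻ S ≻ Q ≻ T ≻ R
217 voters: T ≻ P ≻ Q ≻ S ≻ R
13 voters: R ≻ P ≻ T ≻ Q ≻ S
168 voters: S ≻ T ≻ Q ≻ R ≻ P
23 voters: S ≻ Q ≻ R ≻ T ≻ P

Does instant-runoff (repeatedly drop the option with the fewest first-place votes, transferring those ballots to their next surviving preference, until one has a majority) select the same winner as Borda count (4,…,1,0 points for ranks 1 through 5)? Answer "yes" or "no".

no

Instant-runoff — R1 T 217, Q 0, P 168, S 191, R 13 (Q out); R2 T 217, P 168, S 191, R 13 (R out); R3 T 217, P 181, S 191 (P out); R4 T 230, S 359 (S winner). Winner: S.
Borda — scores: T 1589, Q 932, P 1362, S 1485, R 522. Winner: T.
The two methods disagree.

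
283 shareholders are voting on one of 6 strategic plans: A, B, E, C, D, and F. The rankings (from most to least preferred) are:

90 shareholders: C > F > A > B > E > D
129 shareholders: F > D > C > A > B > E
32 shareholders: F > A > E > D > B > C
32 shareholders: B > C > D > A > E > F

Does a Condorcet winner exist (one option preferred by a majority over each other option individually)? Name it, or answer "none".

F

F vs A: 251–32 for F.
F vs B: 251–32 for F.
F vs E: 251–32 for F.
F vs C: 161–122 for F.
F vs D: 251–32 for F.
F beats every other option head-to-head.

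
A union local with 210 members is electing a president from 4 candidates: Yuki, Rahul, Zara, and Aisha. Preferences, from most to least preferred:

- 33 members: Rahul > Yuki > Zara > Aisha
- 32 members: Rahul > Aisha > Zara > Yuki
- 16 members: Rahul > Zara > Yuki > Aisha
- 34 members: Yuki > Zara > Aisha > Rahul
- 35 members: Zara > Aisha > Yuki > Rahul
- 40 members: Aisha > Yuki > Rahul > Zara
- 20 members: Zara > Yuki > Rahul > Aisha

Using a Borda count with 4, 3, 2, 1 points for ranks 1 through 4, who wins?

Yuki

Yuki: 33·3 + 32·1 + 16·2 + 34·4 + 35·2 + 40·3 + 20·3 = 549
Rahul: 33·4 + 32·4 + 16·4 + 34·1 + 35·1 + 40·2 + 20·2 = 513
Zara: 33·2 + 32·2 + 16·3 + 34·3 + 35·4 + 40·1 + 20·4 = 540
Aisha: 33·1 + 32·3 + 16·1 + 34·2 + 35·3 + 40·4 + 20·1 = 498
Yuki has the highest Borda score (549).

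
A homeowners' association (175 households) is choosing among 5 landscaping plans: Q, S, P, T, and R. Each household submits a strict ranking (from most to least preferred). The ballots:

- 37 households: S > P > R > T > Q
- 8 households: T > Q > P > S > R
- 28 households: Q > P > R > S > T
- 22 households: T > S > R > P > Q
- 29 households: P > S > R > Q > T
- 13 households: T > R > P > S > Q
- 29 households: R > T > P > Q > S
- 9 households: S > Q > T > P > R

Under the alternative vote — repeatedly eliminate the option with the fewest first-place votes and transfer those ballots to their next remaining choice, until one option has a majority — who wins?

P

Round 1: Q 28, S 46, P 29, T 43, R 29. Eliminate Q.
Round 2: S 46, P 57, T 43, R 29. Eliminate R.
Round 3: S 46, P 57, T 72. Eliminate S.
Round 4: P 94, T 81. P has a majority.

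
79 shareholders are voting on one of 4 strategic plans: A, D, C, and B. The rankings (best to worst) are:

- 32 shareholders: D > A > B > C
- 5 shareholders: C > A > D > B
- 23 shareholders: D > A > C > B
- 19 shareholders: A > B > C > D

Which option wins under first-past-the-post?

D

First-place votes: A 19, D 55, C 5, B 0.
D has the most first-place votes.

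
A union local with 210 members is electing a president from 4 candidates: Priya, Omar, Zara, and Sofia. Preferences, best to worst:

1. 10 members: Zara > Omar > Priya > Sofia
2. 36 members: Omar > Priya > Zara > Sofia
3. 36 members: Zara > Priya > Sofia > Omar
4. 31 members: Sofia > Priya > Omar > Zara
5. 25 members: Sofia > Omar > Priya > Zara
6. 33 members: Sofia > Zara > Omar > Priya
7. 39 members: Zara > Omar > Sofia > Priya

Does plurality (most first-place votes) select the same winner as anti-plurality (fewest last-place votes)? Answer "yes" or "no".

no

Plurality — first-place votes: Priya 0, Omar 36, Zara 85, Sofia 89. Winner: Sofia.
Anti-plurality — last-place votes: Priya 72, Omar 36, Zara 56, Sofia 46. Winner: Omar.
The two methods disagree.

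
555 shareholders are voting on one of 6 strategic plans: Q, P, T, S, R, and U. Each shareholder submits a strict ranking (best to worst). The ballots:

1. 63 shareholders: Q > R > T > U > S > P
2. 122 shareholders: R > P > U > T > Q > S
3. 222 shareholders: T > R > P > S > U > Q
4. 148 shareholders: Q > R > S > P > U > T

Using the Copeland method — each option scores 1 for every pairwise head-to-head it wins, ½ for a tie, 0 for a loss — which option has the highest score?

Q: beats S; loses to P, T, R, and U → score 1.
P: beats Q, S, and U; loses to T and R → score 3.
T: beats Q, P, S, and U; loses to R → score 4.
S: beats U; loses to Q, P, T, and R → score 1.
R: beats Q, P, T, S, and U → score 5.
U: beats Q; loses to P, T, S, and R → score 1.
R has the best pairwise record.

R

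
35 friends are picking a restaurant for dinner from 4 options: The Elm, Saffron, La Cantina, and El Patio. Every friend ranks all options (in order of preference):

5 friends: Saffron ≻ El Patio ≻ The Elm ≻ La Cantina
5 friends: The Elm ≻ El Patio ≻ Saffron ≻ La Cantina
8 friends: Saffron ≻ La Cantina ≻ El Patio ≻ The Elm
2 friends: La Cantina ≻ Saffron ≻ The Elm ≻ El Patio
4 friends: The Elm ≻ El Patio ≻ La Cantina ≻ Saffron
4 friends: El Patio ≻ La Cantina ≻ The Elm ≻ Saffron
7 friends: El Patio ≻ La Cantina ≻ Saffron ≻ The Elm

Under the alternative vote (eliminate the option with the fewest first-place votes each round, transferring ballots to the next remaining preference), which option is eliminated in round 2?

Round 1: The Elm 9, Saffron 13, La Cantina 2, El Patio 11. Eliminate La Cantina.
Round 2: The Elm 9, Saffron 15, El Patio 11. Eliminate The Elm.

The Elm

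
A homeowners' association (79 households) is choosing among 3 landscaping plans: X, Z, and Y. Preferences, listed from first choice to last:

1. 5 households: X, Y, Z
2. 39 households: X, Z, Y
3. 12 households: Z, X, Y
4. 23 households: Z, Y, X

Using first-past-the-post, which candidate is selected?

First-place votes: X 44, Z 35, Y 0.
X has the most first-place votes.

X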